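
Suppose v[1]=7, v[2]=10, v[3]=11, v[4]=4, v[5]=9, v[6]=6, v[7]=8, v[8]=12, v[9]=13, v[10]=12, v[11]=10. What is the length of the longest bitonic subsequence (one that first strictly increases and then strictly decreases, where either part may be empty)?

inc[i] = longest strictly increasing subsequence ending at i; dec[i] = longest strictly decreasing subsequence starting at i:
i:      1  2  3  4  5  6  7  8  9 10 11
v[i]:   7 10 11  4  9  6  8 12 13 12 10
inc:    1  2  3  1  2  2  3  4  5  4  4
dec:    2  3  3  1  2  1  1  2  3  2  1
Best peak at i=9 (value 13): inc=5, dec=3, length 5+3−1 = 7.

7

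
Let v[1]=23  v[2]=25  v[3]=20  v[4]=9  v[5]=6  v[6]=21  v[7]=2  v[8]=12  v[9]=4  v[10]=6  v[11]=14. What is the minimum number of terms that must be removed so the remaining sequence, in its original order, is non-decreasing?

Fewest deletions = n − (longest non-decreasing subsequence).
Patience tails:
23 → extends → [23]
25 → extends → [23, 25]
20 → replaces 23 → [20, 25]
9 → replaces 20 → [9, 25]
6 → replaces 9 → [6, 25]
21 → replaces 25 → [6, 21]
2 → replaces 6 → [2, 21]
12 → replaces 21 → [2, 12]
4 → replaces 12 → [2, 4]
6 → extends → [2, 4, 6]
14 → extends → [2, 4, 6, 14]
Longest non-decreasing subsequence has length 4, so deletions = 11 − 4 = 7.

7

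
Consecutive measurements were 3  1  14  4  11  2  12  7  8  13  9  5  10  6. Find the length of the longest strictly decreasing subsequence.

4

Negate each value so 'decreasing' becomes 'increasing', then run patience tails on the negated sequence:
-3 → extends → [-3]
-1 → extends → [-3, -1]
-14 → replaces -3 → [-14, -1]
-4 → replaces -1 → [-14, -4]
-11 → replaces -4 → [-14, -11]
-2 → extends → [-14, -11, -2]
-12 → replaces -11 → [-14, -12, -2]
-7 → replaces -2 → [-14, -12, -7]
-8 → replaces -7 → [-14, -12, -8]
-13 → replaces -12 → [-14, -13, -8]
-9 → replaces -8 → [-14, -13, -9]
-5 → extends → [-14, -13, -9, -5]
-10 → replaces -9 → [-14, -13, -10, -5]
-6 → replaces -5 → [-14, -13, -10, -6]
Four tails, so the longest strictly decreasing subsequence of the original has length 4.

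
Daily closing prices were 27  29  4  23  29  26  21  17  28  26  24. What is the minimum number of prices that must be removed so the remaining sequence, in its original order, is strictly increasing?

7

Fewest deletions = n − (longest strictly increasing subsequence).
Patience tails:
27 → extends → [27]
29 → extends → [27, 29]
4 → replaces 27 → [4, 29]
23 → replaces 29 → [4, 23]
29 → extends → [4, 23, 29]
26 → replaces 29 → [4, 23, 26]
21 → replaces 23 → [4, 21, 26]
17 → replaces 21 → [4, 17, 26]
28 → extends → [4, 17, 26, 28]
26 → already a tail → [4, 17, 26, 28]
24 → replaces 26 → [4, 17, 24, 28]
Longest strictly increasing subsequence has length 4, so deletions = 11 − 4 = 7.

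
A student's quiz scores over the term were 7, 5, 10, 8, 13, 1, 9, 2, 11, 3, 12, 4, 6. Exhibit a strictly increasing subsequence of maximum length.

Patience tails give the LIS length; then backtrack through the dp parents:
7 → extends → [7]
5 → replaces 7 → [5]
10 → extends → [5, 10]
8 → replaces 10 → [5, 8]
13 → extends → [5, 8, 13]
1 → replaces 5 → [1, 8, 13]
9 → replaces 13 → [1, 8, 9]
2 → replaces 8 → [1, 2, 9]
11 → extends → [1, 2, 9, 11]
3 → replaces 9 → [1, 2, 3, 11]
12 → extends → [1, 2, 3, 11, 12]
4 → replaces 11 → [1, 2, 3, 4, 12]
6 → replaces 12 → [1, 2, 3, 4, 6]
Length 5; one witness is 7, 8, 9, 11, 12.

7, 8, 9, 11, 12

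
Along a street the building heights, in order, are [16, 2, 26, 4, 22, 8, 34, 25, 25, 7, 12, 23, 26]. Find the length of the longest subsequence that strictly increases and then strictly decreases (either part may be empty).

6

inc[i] = longest strictly increasing subsequence ending at i; dec[i] = longest strictly decreasing subsequence starting at i:
i:      1  2  3  4  5  6  7  8  9 10 11 12 13
a[i]:  16  2 26  4 22  8 34 25 25  7 12 23 26
inc:    1  1  2  2  3  3  4  4  4  3  4  5  6
dec:    3  1  4  1  3  2  3  2  2  1  1  1  1
Best peak at i=7 (value 34): inc=4, dec=3, length 4+3−1 = 6.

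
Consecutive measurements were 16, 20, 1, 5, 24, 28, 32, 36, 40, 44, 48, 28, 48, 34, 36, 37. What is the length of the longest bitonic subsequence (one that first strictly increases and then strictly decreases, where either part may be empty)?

inc[i] = longest strictly increasing subsequence ending at i; dec[i] = longest strictly decreasing subsequence starting at i:
i:      1  2  3  4  5  6  7  8  9 10 11 12 13 14 15 16
a[i]:  16 20  1  5 24 28 32 36 40 44 48 28 48 34 36 37
inc:    1  2  1  2  3  4  5  6  7  8  9  4  9  6  7  8
dec:    2  2  1  1  1  1  2  2  2  2  2  1  2  1  1  1
Best peak at i=11 (value 48): inc=9, dec=2, length 9+2−1 = 10.

10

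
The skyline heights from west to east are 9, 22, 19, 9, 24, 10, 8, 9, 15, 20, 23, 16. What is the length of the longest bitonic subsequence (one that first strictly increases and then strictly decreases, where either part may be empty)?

inc[i] = longest strictly increasing subsequence ending at i; dec[i] = longest strictly decreasing subsequence starting at i:
i:      1  2  3  4  5  6  7  8  9 10 11 12
a[i]:   9 22 19  9 24 10  8  9 15 20 23 16
inc:    1  2  2  1  3  2  1  2  3  4  5  4
dec:    2  4  3  2  3  2  1  1  1  2  2  1
Best peak at i=11 (value 23): inc=5, dec=2, length 5+2−1 = 6.

6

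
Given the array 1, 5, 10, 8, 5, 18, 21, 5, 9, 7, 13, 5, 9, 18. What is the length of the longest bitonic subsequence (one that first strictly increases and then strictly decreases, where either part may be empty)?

inc[i] = longest strictly increasing subsequence ending at i; dec[i] = longest strictly decreasing subsequence starting at i:
i:      1  2  3  4  5  6  7  8  9 10 11 12 13 14
a[i]:   1  5 10  8  5 18 21  5  9  7 13  5  9 18
inc:    1  2  3  3  2  4  5  2  4  3  5  2  4  6
dec:    1  1  4  3  1  4  4  1  3  2  2  1  1  1
Best peak at i=7 (value 21): inc=5, dec=4, length 5+4−1 = 8.

8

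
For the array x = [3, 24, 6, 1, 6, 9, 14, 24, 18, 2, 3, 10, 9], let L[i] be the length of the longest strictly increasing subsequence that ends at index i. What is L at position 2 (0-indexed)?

2

dp[i] = 1 + max{dp[j] : j<i, x[j]<x[i]} (or 1 if no such j):
i:      0  1  2  3  4  5  6  7  8  9 10 11 12
x[i]:   3 24  6  1  6  9 14 24 18  2  3 10  9
dp:     1  2  2  1  2  3  4  5  5  2  3  4  4
At index 2 the value is 2.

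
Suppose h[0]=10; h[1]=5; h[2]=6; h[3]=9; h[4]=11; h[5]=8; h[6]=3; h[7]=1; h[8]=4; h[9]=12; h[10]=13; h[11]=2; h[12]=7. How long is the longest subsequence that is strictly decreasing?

Negate each value so 'decreasing' becomes 'increasing', then run patience tails on the negated sequence:
-10 → extends → [-10]
-5 → extends → [-10, -5]
-6 → replaces -5 → [-10, -6]
-9 → replaces -6 → [-10, -9]
-11 → replaces -10 → [-11, -9]
-8 → extends → [-11, -9, -8]
-3 → extends → [-11, -9, -8, -3]
-1 → extends → [-11, -9, -8, -3, -1]
-4 → replaces -3 → [-11, -9, -8, -4, -1]
-12 → replaces -11 → [-12, -9, -8, -4, -1]
-13 → replaces -12 → [-13, -9, -8, -4, -1]
-2 → replaces -1 → [-13, -9, -8, -4, -2]
-7 → replaces -4 → [-13, -9, -8, -7, -2]
Five tails, so the longest strictly decreasing subsequence of the original has length 5.

5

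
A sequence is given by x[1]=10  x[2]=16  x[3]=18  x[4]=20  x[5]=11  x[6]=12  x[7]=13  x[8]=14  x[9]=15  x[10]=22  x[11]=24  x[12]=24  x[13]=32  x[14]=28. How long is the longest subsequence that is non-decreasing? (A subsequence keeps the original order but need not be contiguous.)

10

Let dp[i] be the length of the longest such subsequence ending at index i:
i:      1  2  3  4  5  6  7  8  9 10 11 12 13 14
x[i]:  10 16 18 20 11 12 13 14 15 22 24 24 32 28
dp:     1  2  3  4  2  3  4  5  6  7  8  9 10 10
Maximum dp value is 10.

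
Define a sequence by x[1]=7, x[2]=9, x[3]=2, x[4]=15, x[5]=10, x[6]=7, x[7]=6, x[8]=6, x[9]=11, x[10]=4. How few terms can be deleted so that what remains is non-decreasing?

Fewest deletions = n − (longest non-decreasing subsequence).
i:      1  2  3  4  5  6  7  8  9 10
x[i]:   7  9  2 15 10  7  6  6 11  4
dp:     1  2  1  3  3  2  2  3  4  2
max dp = 4, so deletions = 10 − 4 = 6.

6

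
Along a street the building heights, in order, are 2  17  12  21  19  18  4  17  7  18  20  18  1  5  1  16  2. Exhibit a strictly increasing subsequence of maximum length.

Patience tails give the LIS length; then backtrack through the dp parents:
2 → extends → [2]
17 → extends → [2, 17]
12 → replaces 17 → [2, 12]
21 → extends → [2, 12, 21]
19 → replaces 21 → [2, 12, 19]
18 → replaces 19 → [2, 12, 18]
4 → replaces 12 → [2, 4, 18]
17 → replaces 18 → [2, 4, 17]
7 → replaces 17 → [2, 4, 7]
18 → extends → [2, 4, 7, 18]
20 → extends → [2, 4, 7, 18, 20]
18 → already a tail → [2, 4, 7, 18, 20]
1 → replaces 2 → [1, 4, 7, 18, 20]
5 → replaces 7 → [1, 4, 5, 18, 20]
1 → already a tail → [1, 4, 5, 18, 20]
16 → replaces 18 → [1, 4, 5, 16, 20]
2 → replaces 4 → [1, 2, 5, 16, 20]
Length 5; one witness is 2, 12, 17, 18, 20.

2, 12, 17, 18, 20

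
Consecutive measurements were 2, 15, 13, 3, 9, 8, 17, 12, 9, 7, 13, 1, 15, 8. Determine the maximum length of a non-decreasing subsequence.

Track the smallest tail for each achievable length (allowing ties):
2 → extends → [2]
15 → extends → [2, 15]
13 → replaces 15 → [2, 13]
3 → replaces 13 → [2, 3]
9 → extends → [2, 3, 9]
8 → replaces 9 → [2, 3, 8]
17 → extends → [2, 3, 8, 17]
12 → replaces 17 → [2, 3, 8, 12]
9 → replaces 12 → [2, 3, 8, 9]
7 → replaces 8 → [2, 3, 7, 9]
13 → extends → [2, 3, 7, 9, 13]
1 → replaces 2 → [1, 3, 7, 9, 13]
15 → extends → [1, 3, 7, 9, 13, 15]
8 → replaces 9 → [1, 3, 7, 8, 13, 15]
Six tails, so the longest non-decreasing subsequence has length 6 (e.g. 2, 3, 9, 12, 13, 15).

6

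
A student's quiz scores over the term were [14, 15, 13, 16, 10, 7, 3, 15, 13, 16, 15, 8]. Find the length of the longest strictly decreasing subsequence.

Negate each value so 'decreasing' becomes 'increasing', then run patience tails on the negated sequence:
-14 → extends → [-14]
-15 → replaces -14 → [-15]
-13 → extends → [-15, -13]
-16 → replaces -15 → [-16, -13]
-10 → extends → [-16, -13, -10]
-7 → extends → [-16, -13, -10, -7]
-3 → extends → [-16, -13, -10, -7, -3]
-15 → replaces -13 → [-16, -15, -10, -7, -3]
-13 → replaces -10 → [-16, -15, -13, -7, -3]
-16 → already a tail → [-16, -15, -13, -7, -3]
-15 → already a tail → [-16, -15, -13, -7, -3]
-8 → replaces -7 → [-16, -15, -13, -8, -3]
Five tails, so the longest strictly decreasing subsequence of the original has length 5.

5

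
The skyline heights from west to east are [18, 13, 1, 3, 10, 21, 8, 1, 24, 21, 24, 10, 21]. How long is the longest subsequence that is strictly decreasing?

5

Negate each value so 'decreasing' becomes 'increasing', then run patience tails on the negated sequence:
-18 → extends → [-18]
-13 → extends → [-18, -13]
-1 → extends → [-18, -13, -1]
-3 → replaces -1 → [-18, -13, -3]
-10 → replaces -3 → [-18, -13, -10]
-21 → replaces -18 → [-21, -13, -10]
-8 → extends → [-21, -13, -10, -8]
-1 → extends → [-21, -13, -10, -8, -1]
-24 → replaces -21 → [-24, -13, -10, -8, -1]
-21 → replaces -13 → [-24, -21, -10, -8, -1]
-24 → already a tail → [-24, -21, -10, -8, -1]
-10 → already a tail → [-24, -21, -10, -8, -1]
-21 → already a tail → [-24, -21, -10, -8, -1]
Five tails, so the longest strictly decreasing subsequence of the original has length 5.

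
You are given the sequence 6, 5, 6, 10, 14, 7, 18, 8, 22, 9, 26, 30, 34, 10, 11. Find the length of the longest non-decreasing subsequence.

9

Let dp[i] be the length of the longest such subsequence ending at index i:
i:      1  2  3  4  5  6  7  8  9 10 11 12 13 14 15
a[i]:   6  5  6 10 14  7 18  8 22  9 26 30 34 10 11
dp:     1  1  2  3  4  3  5  4  6  5  7  8  9  6  7
Maximum dp value is 9.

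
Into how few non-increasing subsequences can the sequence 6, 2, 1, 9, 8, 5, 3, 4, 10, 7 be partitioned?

4

The minimum number of non-increasing subsequences covering a sequence equals the length of its longest strictly increasing subsequence.
LIS length is 4 (e.g. 2, 3, 4, 10), so 4 piles are needed.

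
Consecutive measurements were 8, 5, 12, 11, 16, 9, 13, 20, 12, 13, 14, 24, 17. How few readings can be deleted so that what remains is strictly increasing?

7

Fewest deletions = n − (longest strictly increasing subsequence).
Patience tails:
8 → extends → [8]
5 → replaces 8 → [5]
12 → extends → [5, 12]
11 → replaces 12 → [5, 11]
16 → extends → [5, 11, 16]
9 → replaces 11 → [5, 9, 16]
13 → replaces 16 → [5, 9, 13]
20 → extends → [5, 9, 13, 20]
12 → replaces 13 → [5, 9, 12, 20]
13 → replaces 20 → [5, 9, 12, 13]
14 → extends → [5, 9, 12, 13, 14]
24 → extends → [5, 9, 12, 13, 14, 24]
17 → replaces 24 → [5, 9, 12, 13, 14, 17]
Longest strictly increasing subsequence has length 6, so deletions = 13 − 6 = 7.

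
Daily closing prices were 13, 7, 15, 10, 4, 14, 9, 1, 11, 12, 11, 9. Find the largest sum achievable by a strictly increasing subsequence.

40

Let S[i] be the best sum of a strictly increasing subsequence ending at i:
i:      1  2  3  4  5  6  7  8  9 10 11 12
a[i]:  13  7 15 10  4 14  9  1 11 12 11  9
S:     13  7 28 17  4 31 16  1 28 40 28 16
Maximum is 40 (e.g. 7 + 10 + 11 + 12).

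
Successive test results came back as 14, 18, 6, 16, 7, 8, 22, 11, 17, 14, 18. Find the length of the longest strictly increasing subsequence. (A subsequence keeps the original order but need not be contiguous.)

6

Track the smallest tail for each achievable length (strict):
14 → extends → [14]
18 → extends → [14, 18]
6 → replaces 14 → [6, 18]
16 → replaces 18 → [6, 16]
7 → replaces 16 → [6, 7]
8 → extends → [6, 7, 8]
22 → extends → [6, 7, 8, 22]
11 → replaces 22 → [6, 7, 8, 11]
17 → extends → [6, 7, 8, 11, 17]
14 → replaces 17 → [6, 7, 8, 11, 14]
18 → extends → [6, 7, 8, 11, 14, 18]
Six tails, so the longest strictly increasing subsequence has length 6 (e.g. 6, 7, 8, 11, 17, 18).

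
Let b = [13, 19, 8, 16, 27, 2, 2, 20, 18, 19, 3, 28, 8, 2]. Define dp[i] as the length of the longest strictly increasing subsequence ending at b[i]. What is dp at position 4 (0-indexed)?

3

dp[i] = 1 + max{dp[j] : j<i, b[j]<b[i]} (or 1 if no such j):
i:      0  1  2  3  4  5  6  7  8  9 10 11 12 13
b[i]:  13 19  8 16 27  2  2 20 18 19  3 28  8  2
dp:     1  2  1  2  3  1  1  3  3  4  2  5  3  1
At index 4 the value is 3.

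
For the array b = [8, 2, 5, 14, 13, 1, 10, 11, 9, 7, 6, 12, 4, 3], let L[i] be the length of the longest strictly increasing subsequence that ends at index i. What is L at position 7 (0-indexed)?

4

dp[i] = 1 + max{dp[j] : j<i, b[j]<b[i]} (or 1 if no such j):
i:      0  1  2  3  4  5  6  7  8  9 10 11 12 13
b[i]:   8  2  5 14 13  1 10 11  9  7  6 12  4  3
dp:     1  1  2  3  3  1  3  4  3  3  3  5  2  2
At index 7 the value is 4.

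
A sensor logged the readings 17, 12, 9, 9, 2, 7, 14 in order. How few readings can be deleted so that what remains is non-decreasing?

Fewest deletions = n − (longest non-decreasing subsequence).
i:      1  2  3  4  5  6  7
a[i]:  17 12  9  9  2  7 14
dp:     1  1  1  2  1  2  3
max dp = 3, so deletions = 7 − 3 = 4.

4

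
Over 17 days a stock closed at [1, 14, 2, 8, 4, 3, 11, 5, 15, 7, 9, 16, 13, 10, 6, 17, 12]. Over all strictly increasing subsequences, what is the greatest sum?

Let S[i] be the best sum of a strictly increasing subsequence ending at i:
i:      1  2  3  4  5  6  7  8  9 10 11 12 13 14 15 16 17
a[i]:   1 14  2  8  4  3 11  5 15  7  9 16 13 10  6 17 12
S:      1 15  3 11  7  6 22 12 37 19 28 53 41 38 18 70 50
Maximum is 70 (e.g. 1 + 2 + 8 + 11 + 15 + 16 + 17).

70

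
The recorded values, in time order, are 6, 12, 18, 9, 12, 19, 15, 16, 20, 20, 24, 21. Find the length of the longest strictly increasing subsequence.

7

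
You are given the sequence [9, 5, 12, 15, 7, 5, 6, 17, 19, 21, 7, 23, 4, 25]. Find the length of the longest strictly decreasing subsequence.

Negate each value so 'decreasing' becomes 'increasing', then run patience tails on the negated sequence:
-9 → extends → [-9]
-5 → extends → [-9, -5]
-12 → replaces -9 → [-12, -5]
-15 → replaces -12 → [-15, -5]
-7 → replaces -5 → [-15, -7]
-5 → extends → [-15, -7, -5]
-6 → replaces -5 → [-15, -7, -6]
-17 → replaces -15 → [-17, -7, -6]
-19 → replaces -17 → [-19, -7, -6]
-21 → replaces -19 → [-21, -7, -6]
-7 → already a tail → [-21, -7, -6]
-23 → replaces -21 → [-23, -7, -6]
-4 → extends → [-23, -7, -6, -4]
-25 → replaces -23 → [-25, -7, -6, -4]
Four tails, so the longest strictly decreasing subsequence of the original has length 4.

4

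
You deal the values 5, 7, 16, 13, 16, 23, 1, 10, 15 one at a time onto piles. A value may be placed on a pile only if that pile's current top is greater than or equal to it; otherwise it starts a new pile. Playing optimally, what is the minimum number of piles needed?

Place each on the leftmost legal pile:
5 → new pile 1 (tops now [5])
7 → new pile 2 (tops now [5, 7])
16 → new pile 3 (tops now [5, 7, 16])
13 → pile 3 (tops now [5, 7, 13])
16 → new pile 4 (tops now [5, 7, 13, 16])
23 → new pile 5 (tops now [5, 7, 13, 16, 23])
1 → pile 1 (tops now [1, 7, 13, 16, 23])
10 → pile 3 (tops now [1, 7, 10, 16, 23])
15 → pile 4 (tops now [1, 7, 10, 15, 23])
Five piles.

5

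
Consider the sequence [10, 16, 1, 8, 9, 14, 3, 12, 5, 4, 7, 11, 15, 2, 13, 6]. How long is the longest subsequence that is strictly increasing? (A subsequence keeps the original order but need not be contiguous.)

Let dp[i] be the length of the longest such subsequence ending at index i:
i:      1  2  3  4  5  6  7  8  9 10 11 12 13 14 15 16
a[i]:  10 16  1  8  9 14  3 12  5  4  7 11 15  2 13  6
dp:     1  2  1  2  3  4  2  4  3  3  4  5  6  2  6  4
Maximum dp value is 6.

6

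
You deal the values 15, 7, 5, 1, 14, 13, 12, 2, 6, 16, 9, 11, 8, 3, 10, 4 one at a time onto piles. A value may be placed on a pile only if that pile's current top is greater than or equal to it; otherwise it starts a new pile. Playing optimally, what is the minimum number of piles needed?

5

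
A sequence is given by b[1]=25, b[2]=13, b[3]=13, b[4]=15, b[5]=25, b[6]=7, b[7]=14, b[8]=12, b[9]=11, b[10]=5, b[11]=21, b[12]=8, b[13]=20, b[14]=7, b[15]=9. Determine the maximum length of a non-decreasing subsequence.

4

Let dp[i] be the length of the longest such subsequence ending at index i:
i:      1  2  3  4  5  6  7  8  9 10 11 12 13 14 15
b[i]:  25 13 13 15 25  7 14 12 11  5 21  8 20  7  9
dp:     1  1  2  3  4  1  3  2  2  1  4  2  4  2  3
Maximum dp value is 4.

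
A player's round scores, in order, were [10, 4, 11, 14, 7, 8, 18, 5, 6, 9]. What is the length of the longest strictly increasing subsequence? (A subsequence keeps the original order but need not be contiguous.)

Let dp[i] be the length of the longest such subsequence ending at index i:
i:      1  2  3  4  5  6  7  8  9 10
a[i]:  10  4 11 14  7  8 18  5  6  9
dp:     1  1  2  3  2  3  4  2  3  4
Maximum dp value is 4.

4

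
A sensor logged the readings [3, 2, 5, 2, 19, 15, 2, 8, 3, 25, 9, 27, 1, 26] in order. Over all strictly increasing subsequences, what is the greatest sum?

Let S[i] be the best sum of a strictly increasing subsequence ending at i:
i:      1  2  3  4  5  6  7  8  9 10 11 12 13 14
a[i]:   3  2  5  2 19 15  2  8  3 25  9 27  1 26
S:      3  2  8  2 27 23  2 16  5 52 25 79  1 78
Maximum is 79 (e.g. 3 + 5 + 19 + 25 + 27).

79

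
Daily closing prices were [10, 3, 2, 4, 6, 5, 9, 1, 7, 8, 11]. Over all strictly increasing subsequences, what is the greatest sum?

Let S[i] be the best sum of a strictly increasing subsequence ending at i:
i:      1  2  3  4  5  6  7  8  9 10 11
a[i]:  10  3  2  4  6  5  9  1  7  8 11
S:     10  3  2  7 13 12 22  1 20 28 39
Maximum is 39 (e.g. 3 + 4 + 6 + 7 + 8 + 11).

39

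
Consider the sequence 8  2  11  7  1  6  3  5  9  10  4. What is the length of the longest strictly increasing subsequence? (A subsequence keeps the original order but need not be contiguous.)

Track the smallest tail for each achievable length (strict):
8 → extends → [8]
2 → replaces 8 → [2]
11 → extends → [2, 11]
7 → replaces 11 → [2, 7]
1 → replaces 2 → [1, 7]
6 → replaces 7 → [1, 6]
3 → replaces 6 → [1, 3]
5 → extends → [1, 3, 5]
9 → extends → [1, 3, 5, 9]
10 → extends → [1, 3, 5, 9, 10]
4 → replaces 5 → [1, 3, 4, 9, 10]
Five tails, so the longest strictly increasing subsequence has length 5 (e.g. 2, 3, 5, 9, 10).

5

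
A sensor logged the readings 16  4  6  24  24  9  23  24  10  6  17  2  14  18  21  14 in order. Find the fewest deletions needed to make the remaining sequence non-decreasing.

Fewest deletions = n − (longest non-decreasing subsequence).
i:      1  2  3  4  5  6  7  8  9 10 11 12 13 14 15 16
a[i]:  16  4  6 24 24  9 23 24 10  6 17  2 14 18 21 14
dp:     1  1  2  3  4  3  4  5  4  3  5  1  5  6  7  6
max dp = 7, so deletions = 16 − 7 = 9.

9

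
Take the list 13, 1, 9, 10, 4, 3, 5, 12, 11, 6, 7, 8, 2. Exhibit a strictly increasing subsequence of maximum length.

1, 4, 5, 6, 7, 8

Patience tails give the LIS length; then backtrack through the dp parents:
13 → extends → [13]
1 → replaces 13 → [1]
9 → extends → [1, 9]
10 → extends → [1, 9, 10]
4 → replaces 9 → [1, 4, 10]
3 → replaces 4 → [1, 3, 10]
5 → replaces 10 → [1, 3, 5]
12 → extends → [1, 3, 5, 12]
11 → replaces 12 → [1, 3, 5, 11]
6 → replaces 11 → [1, 3, 5, 6]
7 → extends → [1, 3, 5, 6, 7]
8 → extends → [1, 3, 5, 6, 7, 8]
2 → replaces 3 → [1, 2, 5, 6, 7, 8]
Length 6; one witness is 1, 4, 5, 6, 7, 8.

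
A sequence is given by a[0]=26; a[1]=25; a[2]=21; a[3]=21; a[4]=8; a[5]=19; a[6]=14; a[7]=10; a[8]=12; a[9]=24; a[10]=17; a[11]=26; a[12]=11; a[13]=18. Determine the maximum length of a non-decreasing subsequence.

Let dp[i] be the length of the longest such subsequence ending at index i:
i:      0  1  2  3  4  5  6  7  8  9 10 11 12 13
a[i]:  26 25 21 21  8 19 14 10 12 24 17 26 11 18
dp:     1  1  1  2  1  2  2  2  3  4  4  5  3  5
Maximum dp value is 5.

5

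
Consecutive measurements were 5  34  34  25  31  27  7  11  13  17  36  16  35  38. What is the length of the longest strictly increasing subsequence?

7

Let dp[i] be the length of the longest such subsequence ending at index i:
i:      1  2  3  4  5  6  7  8  9 10 11 12 13 14
a[i]:   5 34 34 25 31 27  7 11 13 17 36 16 35 38
dp:     1  2  2  2  3  3  2  3  4  5  6  5  6  7
Maximum dp value is 7.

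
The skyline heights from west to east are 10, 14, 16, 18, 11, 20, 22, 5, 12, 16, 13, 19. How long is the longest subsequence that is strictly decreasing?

Let dp[i] be the longest strictly decreasing subsequence ending at i:
i:      1  2  3  4  5  6  7  8  9 10 11 12
a[i]:  10 14 16 18 11 20 22  5 12 16 13 19
dp:     1  1  1  1  2  1  1  3  2  2  3  2
Maximum is 3.

3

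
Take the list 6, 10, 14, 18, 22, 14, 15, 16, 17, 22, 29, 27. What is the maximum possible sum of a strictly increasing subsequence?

129

Let S[i] be the best sum of a strictly increasing subsequence ending at i:
i:       1   2   3   4   5   6   7   8   9  10  11  12
a[i]:    6  10  14  18  22  14  15  16  17  22  29  27
S:       6  16  30  48  70  30  45  61  78 100 129 127
Maximum is 129 (e.g. 6 + 10 + 14 + 15 + 16 + 17 + 22 + 29).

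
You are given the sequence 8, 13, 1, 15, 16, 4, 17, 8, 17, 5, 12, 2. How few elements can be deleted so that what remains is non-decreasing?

6

Fewest deletions = n − (longest non-decreasing subsequence).
Patience tails:
8 → extends → [8]
13 → extends → [8, 13]
1 → replaces 8 → [1, 13]
15 → extends → [1, 13, 15]
16 → extends → [1, 13, 15, 16]
4 → replaces 13 → [1, 4, 15, 16]
17 → extends → [1, 4, 15, 16, 17]
8 → replaces 15 → [1, 4, 8, 16, 17]
17 → extends → [1, 4, 8, 16, 17, 17]
5 → replaces 8 → [1, 4, 5, 16, 17, 17]
12 → replaces 16 → [1, 4, 5, 12, 17, 17]
2 → replaces 4 → [1, 2, 5, 12, 17, 17]
Longest non-decreasing subsequence has length 6, so deletions = 12 − 6 = 6.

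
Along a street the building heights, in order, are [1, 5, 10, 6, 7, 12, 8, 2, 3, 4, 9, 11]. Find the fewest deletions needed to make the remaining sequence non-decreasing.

Fewest deletions = n − (longest non-decreasing subsequence).
i:      1  2  3  4  5  6  7  8  9 10 11 12
a[i]:   1  5 10  6  7 12  8  2  3  4  9 11
dp:     1  2  3  3  4  5  5  2  3  4  6  7
max dp = 7, so deletions = 12 − 7 = 5.

5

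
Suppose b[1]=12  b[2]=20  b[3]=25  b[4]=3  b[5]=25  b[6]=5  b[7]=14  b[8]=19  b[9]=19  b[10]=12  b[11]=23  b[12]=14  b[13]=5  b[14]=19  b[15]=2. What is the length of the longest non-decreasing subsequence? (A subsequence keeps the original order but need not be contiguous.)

Track the smallest tail for each achievable length (allowing ties):
12 → extends → [12]
20 → extends → [12, 20]
25 → extends → [12, 20, 25]
3 → replaces 12 → [3, 20, 25]
25 → extends → [3, 20, 25, 25]
5 → replaces 20 → [3, 5, 25, 25]
14 → replaces 25 → [3, 5, 14, 25]
19 → replaces 25 → [3, 5, 14, 19]
19 → extends → [3, 5, 14, 19, 19]
12 → replaces 14 → [3, 5, 12, 19, 19]
23 → extends → [3, 5, 12, 19, 19, 23]
14 → replaces 19 → [3, 5, 12, 14, 19, 23]
5 → replaces 12 → [3, 5, 5, 14, 19, 23]
19 → replaces 23 → [3, 5, 5, 14, 19, 19]
2 → replaces 3 → [2, 5, 5, 14, 19, 19]
Six tails, so the longest non-decreasing subsequence has length 6 (e.g. 3, 5, 14, 19, 19, 23).

6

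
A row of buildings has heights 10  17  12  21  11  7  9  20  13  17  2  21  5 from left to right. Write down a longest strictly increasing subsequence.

10, 12, 13, 17, 21

Patience tails give the LIS length; then backtrack through the dp parents:
10 → extends → [10]
17 → extends → [10, 17]
12 → replaces 17 → [10, 12]
21 → extends → [10, 12, 21]
11 → replaces 12 → [10, 11, 21]
7 → replaces 10 → [7, 11, 21]
9 → replaces 11 → [7, 9, 21]
20 → replaces 21 → [7, 9, 20]
13 → replaces 20 → [7, 9, 13]
17 → extends → [7, 9, 13, 17]
2 → replaces 7 → [2, 9, 13, 17]
21 → extends → [2, 9, 13, 17, 21]
5 → replaces 9 → [2, 5, 13, 17, 21]
Length 5; one witness is 10, 12, 13, 17, 21.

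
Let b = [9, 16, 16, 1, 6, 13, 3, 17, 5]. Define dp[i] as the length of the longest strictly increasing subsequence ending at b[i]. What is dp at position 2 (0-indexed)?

dp[i] = 1 + max{dp[j] : j<i, b[j]<b[i]} (or 1 if no such j):
i:      0  1  2  3  4  5  6  7  8
b[i]:   9 16 16  1  6 13  3 17  5
dp:     1  2  2  1  2  3  2  4  3
At index 2 the value is 2.

2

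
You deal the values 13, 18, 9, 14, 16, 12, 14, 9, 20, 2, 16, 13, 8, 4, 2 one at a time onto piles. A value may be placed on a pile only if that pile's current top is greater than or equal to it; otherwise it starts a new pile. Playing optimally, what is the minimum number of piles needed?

Place each on the leftmost legal pile:
13 → new pile 1 (tops now [13])
18 → new pile 2 (tops now [13, 18])
9 → pile 1 (tops now [9, 18])
14 → pile 2 (tops now [9, 14])
16 → new pile 3 (tops now [9, 14, 16])
12 → pile 2 (tops now [9, 12, 16])
14 → pile 3 (tops now [9, 12, 14])
9 → pile 1 (tops now [9, 12, 14])
20 → new pile 4 (tops now [9, 12, 14, 20])
2 → pile 1 (tops now [2, 12, 14, 20])
16 → pile 4 (tops now [2, 12, 14, 16])
13 → pile 3 (tops now [2, 12, 13, 16])
8 → pile 2 (tops now [2, 8, 13, 16])
4 → pile 2 (tops now [2, 4, 13, 16])
2 → pile 1 (tops now [2, 4, 13, 16])
Four piles.

4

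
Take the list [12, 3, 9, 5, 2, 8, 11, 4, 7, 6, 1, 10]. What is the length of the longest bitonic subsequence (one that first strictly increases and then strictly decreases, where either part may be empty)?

7

inc[i] = longest strictly increasing subsequence ending at i; dec[i] = longest strictly decreasing subsequence starting at i:
i:      1  2  3  4  5  6  7  8  9 10 11 12
a[i]:  12  3  9  5  2  8 11  4  7  6  1 10
inc:    1  1  2  2  1  3  4  2  3  3  1  4
dec:    6  3  5  3  2  4  4  2  3  2  1  1
Best peak at i=7 (value 11): inc=4, dec=4, length 4+4−1 = 7.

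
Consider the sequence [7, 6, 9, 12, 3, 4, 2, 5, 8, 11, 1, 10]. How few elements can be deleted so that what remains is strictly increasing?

Fewest deletions = n − (longest strictly increasing subsequence).
i:      1  2  3  4  5  6  7  8  9 10 11 12
a[i]:   7  6  9 12  3  4  2  5  8 11  1 10
dp:     1  1  2  3  1  2  1  3  4  5  1  5
max dp = 5, so deletions = 12 − 5 = 7.

7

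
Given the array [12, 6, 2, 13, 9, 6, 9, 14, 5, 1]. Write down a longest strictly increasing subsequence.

2, 6, 9, 14

Patience tails give the LIS length; then backtrack through the dp parents:
12 → extends → [12]
6 → replaces 12 → [6]
2 → replaces 6 → [2]
13 → extends → [2, 13]
9 → replaces 13 → [2, 9]
6 → replaces 9 → [2, 6]
9 → extends → [2, 6, 9]
14 → extends → [2, 6, 9, 14]
5 → replaces 6 → [2, 5, 9, 14]
1 → replaces 2 → [1, 5, 9, 14]
Length 4; one witness is 2, 6, 9, 14.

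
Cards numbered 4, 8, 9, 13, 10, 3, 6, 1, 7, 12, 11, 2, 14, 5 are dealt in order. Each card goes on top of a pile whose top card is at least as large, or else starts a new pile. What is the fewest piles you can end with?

Place each on the leftmost legal pile:
4 → new pile 1 (tops now [4])
8 → new pile 2 (tops now [4, 8])
9 → new pile 3 (tops now [4, 8, 9])
13 → new pile 4 (tops now [4, 8, 9, 13])
10 → pile 4 (tops now [4, 8, 9, 10])
3 → pile 1 (tops now [3, 8, 9, 10])
6 → pile 2 (tops now [3, 6, 9, 10])
1 → pile 1 (tops now [1, 6, 9, 10])
7 → pile 3 (tops now [1, 6, 7, 10])
12 → new pile 5 (tops now [1, 6, 7, 10, 12])
11 → pile 5 (tops now [1, 6, 7, 10, 11])
2 → pile 2 (tops now [1, 2, 7, 10, 11])
14 → new pile 6 (tops now [1, 2, 7, 10, 11, 14])
5 → pile 3 (tops now [1, 2, 5, 10, 11, 14])
Six piles.

6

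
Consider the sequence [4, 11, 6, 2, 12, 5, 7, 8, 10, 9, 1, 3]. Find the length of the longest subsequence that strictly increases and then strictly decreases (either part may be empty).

7

inc[i] = longest strictly increasing subsequence ending at i; dec[i] = longest strictly decreasing subsequence starting at i:
i:      1  2  3  4  5  6  7  8  9 10 11 12
a[i]:   4 11  6  2 12  5  7  8 10  9  1  3
inc:    1  2  2  1  3  2  3  4  5  5  1  2
dec:    3  4  3  2  4  2  2  2  3  2  1  1
Best peak at i=9 (value 10): inc=5, dec=3, length 5+3−1 = 7.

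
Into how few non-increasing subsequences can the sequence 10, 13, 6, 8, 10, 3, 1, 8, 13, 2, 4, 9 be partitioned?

4

Place each on the leftmost legal pile:
10 → new pile 1 (tops now [10])
13 → new pile 2 (tops now [10, 13])
6 → pile 1 (tops now [6, 13])
8 → pile 2 (tops now [6, 8])
10 → new pile 3 (tops now [6, 8, 10])
3 → pile 1 (tops now [3, 8, 10])
1 → pile 1 (tops now [1, 8, 10])
8 → pile 2 (tops now [1, 8, 10])
13 → new pile 4 (tops now [1, 8, 10, 13])
2 → pile 2 (tops now [1, 2, 10, 13])
4 → pile 3 (tops now [1, 2, 4, 13])
9 → pile 4 (tops now [1, 2, 4, 9])
Four piles.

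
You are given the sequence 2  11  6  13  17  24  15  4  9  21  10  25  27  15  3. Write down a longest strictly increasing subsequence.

2, 11, 13, 17, 24, 25, 27

Patience tails give the LIS length; then backtrack through the dp parents:
2 → extends → [2]
11 → extends → [2, 11]
6 → replaces 11 → [2, 6]
13 → extends → [2, 6, 13]
17 → extends → [2, 6, 13, 17]
24 → extends → [2, 6, 13, 17, 24]
15 → replaces 17 → [2, 6, 13, 15, 24]
4 → replaces 6 → [2, 4, 13, 15, 24]
9 → replaces 13 → [2, 4, 9, 15, 24]
21 → replaces 24 → [2, 4, 9, 15, 21]
10 → replaces 15 → [2, 4, 9, 10, 21]
25 → extends → [2, 4, 9, 10, 21, 25]
27 → extends → [2, 4, 9, 10, 21, 25, 27]
15 → replaces 21 → [2, 4, 9, 10, 15, 25, 27]
3 → replaces 4 → [2, 3, 9, 10, 15, 25, 27]
Length 7; one witness is 2, 11, 13, 17, 24, 25, 27.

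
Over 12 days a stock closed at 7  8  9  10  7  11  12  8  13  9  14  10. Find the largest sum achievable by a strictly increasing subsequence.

Let S[i] be the best sum of a strictly increasing subsequence ending at i:
i:      1  2  3  4  5  6  7  8  9 10 11 12
a[i]:   7  8  9 10  7 11 12  8 13  9 14 10
S:      7 15 24 34  7 45 57 15 70 24 84 34
Maximum is 84 (e.g. 7 + 8 + 9 + 10 + 11 + 12 + 13 + 14).

84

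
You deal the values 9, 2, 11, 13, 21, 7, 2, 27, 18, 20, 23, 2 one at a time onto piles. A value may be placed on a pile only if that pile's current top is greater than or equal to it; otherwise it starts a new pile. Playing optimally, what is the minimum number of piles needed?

Place each on the leftmost legal pile:
9 → new pile 1 (tops now [9])
2 → pile 1 (tops now [2])
11 → new pile 2 (tops now [2, 11])
13 → new pile 3 (tops now [2, 11, 13])
21 → new pile 4 (tops now [2, 11, 13, 21])
7 → pile 2 (tops now [2, 7, 13, 21])
2 → pile 1 (tops now [2, 7, 13, 21])
27 → new pile 5 (tops now [2, 7, 13, 21, 27])
18 → pile 4 (tops now [2, 7, 13, 18, 27])
20 → pile 5 (tops now [2, 7, 13, 18, 20])
23 → new pile 6 (tops now [2, 7, 13, 18, 20, 23])
2 → pile 1 (tops now [2, 7, 13, 18, 20, 23])
Six piles.

6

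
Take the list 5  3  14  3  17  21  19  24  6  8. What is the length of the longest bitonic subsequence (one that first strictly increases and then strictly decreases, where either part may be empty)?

inc[i] = longest strictly increasing subsequence ending at i; dec[i] = longest strictly decreasing subsequence starting at i:
i:      1  2  3  4  5  6  7  8  9 10
a[i]:   5  3 14  3 17 21 19 24  6  8
inc:    1  1  2  1  3  4  4  5  2  3
dec:    2  1  2  1  2  3  2  2  1  1
Best peak at i=6 (value 21): inc=4, dec=3, length 4+3−1 = 6.

6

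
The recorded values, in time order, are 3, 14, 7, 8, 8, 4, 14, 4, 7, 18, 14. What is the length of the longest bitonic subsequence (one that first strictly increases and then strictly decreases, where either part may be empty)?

inc[i] = longest strictly increasing subsequence ending at i; dec[i] = longest strictly decreasing subsequence starting at i:
i:      1  2  3  4  5  6  7  8  9 10 11
a[i]:   3 14  7  8  8  4 14  4  7 18 14
inc:    1  2  2  3  3  2  4  2  3  5  4
dec:    1  3  2  2  2  1  2  1  1  2  1
Best peak at i=10 (value 18): inc=5, dec=2, length 5+2−1 = 6.

6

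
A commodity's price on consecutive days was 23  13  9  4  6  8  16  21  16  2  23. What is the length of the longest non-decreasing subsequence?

Let dp[i] be the length of the longest such subsequence ending at index i:
i:      1  2  3  4  5  6  7  8  9 10 11
a[i]:  23 13  9  4  6  8 16 21 16  2 23
dp:     1  1  1  1  2  3  4  5  5  1  6
Maximum dp value is 6.

6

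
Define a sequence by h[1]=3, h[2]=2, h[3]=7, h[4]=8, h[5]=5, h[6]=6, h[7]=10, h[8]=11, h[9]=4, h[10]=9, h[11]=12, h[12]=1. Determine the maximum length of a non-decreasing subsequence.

6

Let dp[i] be the length of the longest such subsequence ending at index i:
i:      1  2  3  4  5  6  7  8  9 10 11 12
h[i]:   3  2  7  8  5  6 10 11  4  9 12  1
dp:     1  1  2  3  2  3  4  5  2  4  6  1
Maximum dp value is 6.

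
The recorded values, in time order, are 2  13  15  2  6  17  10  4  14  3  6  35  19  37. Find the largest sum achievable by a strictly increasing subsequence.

Let S[i] be the best sum of a strictly increasing subsequence ending at i:
i:       1   2   3   4   5   6   7   8   9  10  11  12  13  14
a[i]:    2  13  15   2   6  17  10   4  14   3   6  35  19  37
S:       2  15  30   2   8  47  18   6  32   5  12  82  66 119
Maximum is 119 (e.g. 2 + 13 + 15 + 17 + 35 + 37).

119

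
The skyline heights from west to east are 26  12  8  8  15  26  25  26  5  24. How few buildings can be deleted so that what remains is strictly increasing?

Fewest deletions = n − (longest strictly increasing subsequence).
i:      1  2  3  4  5  6  7  8  9 10
a[i]:  26 12  8  8 15 26 25 26  5 24
dp:     1  1  1  1  2  3  3  4  1  3
max dp = 4, so deletions = 10 − 4 = 6.

6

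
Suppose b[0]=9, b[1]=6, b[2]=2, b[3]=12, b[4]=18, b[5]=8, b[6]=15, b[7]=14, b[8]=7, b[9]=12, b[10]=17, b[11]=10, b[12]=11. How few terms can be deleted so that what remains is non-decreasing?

9

Fewest deletions = n − (longest non-decreasing subsequence).
i:      0  1  2  3  4  5  6  7  8  9 10 11 12
b[i]:   9  6  2 12 18  8 15 14  7 12 17 10 11
dp:     1  1  1  2  3  2  3  3  2  3  4  3  4
max dp = 4, so deletions = 13 − 4 = 9.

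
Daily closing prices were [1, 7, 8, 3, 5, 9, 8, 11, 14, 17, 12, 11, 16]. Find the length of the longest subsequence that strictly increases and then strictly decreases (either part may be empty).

inc[i] = longest strictly increasing subsequence ending at i; dec[i] = longest strictly decreasing subsequence starting at i:
i:      1  2  3  4  5  6  7  8  9 10 11 12 13
a[i]:   1  7  8  3  5  9  8 11 14 17 12 11 16
inc:    1  2  3  2  3  4  4  5  6  7  6  5  7
dec:    1  2  2  1  1  2  1  1  3  3  2  1  1
Best peak at i=10 (value 17): inc=7, dec=3, length 7+3−1 = 9.

9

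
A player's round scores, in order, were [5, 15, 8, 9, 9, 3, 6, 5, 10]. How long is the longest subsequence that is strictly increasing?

4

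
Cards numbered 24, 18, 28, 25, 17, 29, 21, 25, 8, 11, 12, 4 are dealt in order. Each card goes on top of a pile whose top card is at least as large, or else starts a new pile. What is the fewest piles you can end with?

Place each on the leftmost legal pile:
24 → new pile 1 (tops now [24])
18 → pile 1 (tops now [18])
28 → new pile 2 (tops now [18, 28])
25 → pile 2 (tops now [18, 25])
17 → pile 1 (tops now [17, 25])
29 → new pile 3 (tops now [17, 25, 29])
21 → pile 2 (tops now [17, 21, 29])
25 → pile 3 (tops now [17, 21, 25])
8 → pile 1 (tops now [8, 21, 25])
11 → pile 2 (tops now [8, 11, 25])
12 → pile 3 (tops now [8, 11, 12])
4 → pile 1 (tops now [4, 11, 12])
Three piles.

3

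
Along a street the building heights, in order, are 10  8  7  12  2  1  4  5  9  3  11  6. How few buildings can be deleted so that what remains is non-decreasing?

7

Fewest deletions = n − (longest non-decreasing subsequence).
i:      1  2  3  4  5  6  7  8  9 10 11 12
a[i]:  10  8  7 12  2  1  4  5  9  3 11  6
dp:     1  1  1  2  1  1  2  3  4  2  5  4
max dp = 5, so deletions = 12 − 5 = 7.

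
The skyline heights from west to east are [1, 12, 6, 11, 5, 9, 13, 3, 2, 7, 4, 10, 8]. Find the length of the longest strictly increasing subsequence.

4

Let dp[i] be the length of the longest such subsequence ending at index i:
i:      1  2  3  4  5  6  7  8  9 10 11 12 13
a[i]:   1 12  6 11  5  9 13  3  2  7  4 10  8
dp:     1  2  2  3  2  3  4  2  2  3  3  4  4
Maximum dp value is 4.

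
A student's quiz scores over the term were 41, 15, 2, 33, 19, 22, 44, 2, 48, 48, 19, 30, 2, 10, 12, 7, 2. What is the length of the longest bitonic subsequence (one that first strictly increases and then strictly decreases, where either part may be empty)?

9

inc[i] = longest strictly increasing subsequence ending at i; dec[i] = longest strictly decreasing subsequence starting at i:
i:      1  2  3  4  5  6  7  8  9 10 11 12 13 14 15 16 17
a[i]:  41 15  2 33 19 22 44  2 48 48 19 30  2 10 12  7  2
inc:    1  1  1  2  2  3  4  1  5  5  2  4  1  2  3  2  1
dec:    7  4  1  6  4  5  5  1  5  5  4  4  1  3  3  2  1
Best peak at i=9 (value 48): inc=5, dec=5, length 5+5−1 = 9.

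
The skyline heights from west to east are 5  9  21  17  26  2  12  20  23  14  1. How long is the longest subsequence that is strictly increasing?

5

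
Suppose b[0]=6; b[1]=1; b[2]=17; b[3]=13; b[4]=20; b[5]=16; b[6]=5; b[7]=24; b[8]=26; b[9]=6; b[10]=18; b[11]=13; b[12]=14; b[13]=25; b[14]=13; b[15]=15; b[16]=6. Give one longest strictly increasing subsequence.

Patience tails give the LIS length; then backtrack through the dp parents:
6 → extends → [6]
1 → replaces 6 → [1]
17 → extends → [1, 17]
13 → replaces 17 → [1, 13]
20 → extends → [1, 13, 20]
16 → replaces 20 → [1, 13, 16]
5 → replaces 13 → [1, 5, 16]
24 → extends → [1, 5, 16, 24]
26 → extends → [1, 5, 16, 24, 26]
6 → replaces 16 → [1, 5, 6, 24, 26]
18 → replaces 24 → [1, 5, 6, 18, 26]
13 → replaces 18 → [1, 5, 6, 13, 26]
14 → replaces 26 → [1, 5, 6, 13, 14]
25 → extends → [1, 5, 6, 13, 14, 25]
13 → already a tail → [1, 5, 6, 13, 14, 25]
15 → replaces 25 → [1, 5, 6, 13, 14, 15]
6 → already a tail → [1, 5, 6, 13, 14, 15]
Length 6; one witness is 1, 5, 6, 13, 14, 25.

1, 5, 6, 13, 14, 25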